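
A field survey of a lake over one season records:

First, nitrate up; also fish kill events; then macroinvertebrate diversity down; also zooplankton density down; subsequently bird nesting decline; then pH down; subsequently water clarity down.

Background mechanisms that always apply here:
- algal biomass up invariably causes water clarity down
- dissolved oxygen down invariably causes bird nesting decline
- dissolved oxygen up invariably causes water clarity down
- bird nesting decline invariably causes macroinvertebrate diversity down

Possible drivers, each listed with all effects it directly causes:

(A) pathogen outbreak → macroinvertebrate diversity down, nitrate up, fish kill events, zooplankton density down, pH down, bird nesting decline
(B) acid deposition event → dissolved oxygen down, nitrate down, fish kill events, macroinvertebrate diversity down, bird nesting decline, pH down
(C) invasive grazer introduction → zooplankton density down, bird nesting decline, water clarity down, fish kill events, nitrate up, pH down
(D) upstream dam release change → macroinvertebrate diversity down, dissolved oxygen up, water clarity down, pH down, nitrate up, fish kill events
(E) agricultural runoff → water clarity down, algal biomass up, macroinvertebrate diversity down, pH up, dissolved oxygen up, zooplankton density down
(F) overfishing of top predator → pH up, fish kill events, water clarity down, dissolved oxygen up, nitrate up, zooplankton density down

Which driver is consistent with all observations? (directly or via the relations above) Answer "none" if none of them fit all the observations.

Testing each hypothesis:
(A) pathogen outbreak — does not account for water clarity down
(B) acid deposition event — nitrate up ✗; fish kill events ✓; macroinvertebrate diversity down ✓; zooplankton density down ✗; bird nesting decline ✓; pH down ✓; water clarity down ✗
(C) invasive grazer introduction — accounts for every observation (macroinvertebrate diversity down via bird nesting decline → macroinvertebrate diversity down)
(D) upstream dam release change — nitrate up ✓; fish kill events ✓; macroinvertebrate diversity down ✓; zooplankton density down ✗; bird nesting decline ✗; pH down ✓; water clarity down ✓
(E) agricultural runoff — nitrate up ✗; fish kill events ✗; macroinvertebrate diversity down ✓; zooplankton density down ✓; bird nesting decline ✗; pH down ✗; water clarity down ✓
(F) overfishing of top predator — fails on macroinvertebrate diversity down, bird nesting decline, pH down (predicts pH up, not pH down)
(C) alone accounts for all the evidence.

C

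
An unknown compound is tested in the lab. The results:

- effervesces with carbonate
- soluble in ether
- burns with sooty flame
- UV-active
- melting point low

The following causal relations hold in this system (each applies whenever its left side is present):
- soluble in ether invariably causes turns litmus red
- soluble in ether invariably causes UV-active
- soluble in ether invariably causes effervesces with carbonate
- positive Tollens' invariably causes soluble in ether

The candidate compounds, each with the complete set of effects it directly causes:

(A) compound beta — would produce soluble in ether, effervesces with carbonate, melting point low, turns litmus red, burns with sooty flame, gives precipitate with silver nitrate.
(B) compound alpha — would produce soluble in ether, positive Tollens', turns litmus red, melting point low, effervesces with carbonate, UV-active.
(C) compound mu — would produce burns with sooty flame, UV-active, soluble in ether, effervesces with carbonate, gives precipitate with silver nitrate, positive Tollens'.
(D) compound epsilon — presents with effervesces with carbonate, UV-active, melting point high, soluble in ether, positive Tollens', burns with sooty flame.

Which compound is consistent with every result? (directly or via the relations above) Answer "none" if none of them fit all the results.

Testing each hypothesis:
(A) compound beta — accounts for every observation (UV-active via soluble in ether → UV-active)
(B) compound alpha — does not account for burns with sooty flame
(C) compound mu — does not account for melting point low
(D) compound epsilon — effervesces with carbonate yes; soluble in ether yes; burns with sooty flame yes; UV-active yes; melting point low NO
(A) alone accounts for all the evidence.

A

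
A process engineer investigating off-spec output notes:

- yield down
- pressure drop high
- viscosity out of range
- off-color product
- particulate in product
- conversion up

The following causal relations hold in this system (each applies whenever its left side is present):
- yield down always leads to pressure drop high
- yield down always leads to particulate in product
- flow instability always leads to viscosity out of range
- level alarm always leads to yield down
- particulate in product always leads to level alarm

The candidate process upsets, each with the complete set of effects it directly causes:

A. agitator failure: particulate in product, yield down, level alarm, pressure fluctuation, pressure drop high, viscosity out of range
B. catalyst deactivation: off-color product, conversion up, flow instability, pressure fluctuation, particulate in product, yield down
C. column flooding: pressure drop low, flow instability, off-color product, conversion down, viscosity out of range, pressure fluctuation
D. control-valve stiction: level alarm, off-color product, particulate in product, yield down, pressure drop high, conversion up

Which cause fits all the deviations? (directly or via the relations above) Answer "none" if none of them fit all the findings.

B

Per-candidate check:
(A) agitator failure — does not account for off-color product, conversion up
(B) catalyst deactivation — accounts for every observation (pressure drop high by yield down → pressure drop high)
(C) column flooding — fails on yield down, pressure drop high, particulate in product, conversion up (predicts pressure drop low, not pressure drop high; predicts conversion down, not conversion up)
(D) control-valve stiction — yield down +; pressure drop high +; viscosity out of range -; off-color product +; particulate in product +; conversion up +
(B) alone accounts for all the evidence.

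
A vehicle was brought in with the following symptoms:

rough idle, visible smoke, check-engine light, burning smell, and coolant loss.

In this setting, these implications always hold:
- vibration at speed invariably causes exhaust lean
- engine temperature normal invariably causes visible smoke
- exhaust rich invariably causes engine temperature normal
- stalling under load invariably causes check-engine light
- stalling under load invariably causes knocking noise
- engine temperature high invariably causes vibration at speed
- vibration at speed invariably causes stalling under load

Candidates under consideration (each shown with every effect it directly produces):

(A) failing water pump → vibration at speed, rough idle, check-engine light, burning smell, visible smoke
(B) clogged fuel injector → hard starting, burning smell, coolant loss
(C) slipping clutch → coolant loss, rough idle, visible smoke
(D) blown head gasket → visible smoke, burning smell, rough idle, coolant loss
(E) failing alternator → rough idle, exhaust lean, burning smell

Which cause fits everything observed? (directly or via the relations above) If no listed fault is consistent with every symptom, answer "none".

none

For each candidate, compare predicted effects to what was observed:
(A) failing water pump — does not account for coolant loss
(B) clogged fuel injector — rough idle miss; visible smoke miss; check-engine light miss; burning smell match; coolant loss match
(C) slipping clutch — does not account for check-engine light, burning smell
(D) blown head gasket — rough idle match; visible smoke match; check-engine light miss; burning smell match; coolant loss match
(E) failing alternator — rough idle match; visible smoke miss; check-engine light miss; burning smell match; coolant loss miss
No candidate is consistent with all observations.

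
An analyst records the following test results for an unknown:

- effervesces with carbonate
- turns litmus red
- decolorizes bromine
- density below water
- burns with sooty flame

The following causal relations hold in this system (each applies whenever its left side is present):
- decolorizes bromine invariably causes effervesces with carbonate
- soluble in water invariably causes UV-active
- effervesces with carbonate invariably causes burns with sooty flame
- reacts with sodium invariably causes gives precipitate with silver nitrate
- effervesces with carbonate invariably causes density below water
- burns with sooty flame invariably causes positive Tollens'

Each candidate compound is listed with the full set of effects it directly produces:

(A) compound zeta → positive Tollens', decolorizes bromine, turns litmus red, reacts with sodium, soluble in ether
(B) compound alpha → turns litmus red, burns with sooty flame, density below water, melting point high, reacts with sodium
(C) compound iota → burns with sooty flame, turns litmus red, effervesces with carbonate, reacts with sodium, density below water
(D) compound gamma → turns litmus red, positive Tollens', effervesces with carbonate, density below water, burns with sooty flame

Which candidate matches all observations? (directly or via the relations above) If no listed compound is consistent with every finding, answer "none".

A

For each candidate, compare predicted effects to what was observed:
(A) compound zeta — accounts for every observation (effervesces with carbonate by decolorizes bromine → effervesces with carbonate)
(B) compound alpha — effervesces with carbonate ✗; turns litmus red ✓; decolorizes bromine ✗; density below water ✓; burns with sooty flame ✓
(C) compound iota — effervesces with carbonate ✓; turns litmus red ✓; decolorizes bromine ✗; density below water ✓; burns with sooty flame ✓
(D) compound gamma — effervesces with carbonate ✓; turns litmus red ✓; decolorizes bromine ✗; density below water ✓; burns with sooty flame ✓
(A) is the only candidate with no mismatches.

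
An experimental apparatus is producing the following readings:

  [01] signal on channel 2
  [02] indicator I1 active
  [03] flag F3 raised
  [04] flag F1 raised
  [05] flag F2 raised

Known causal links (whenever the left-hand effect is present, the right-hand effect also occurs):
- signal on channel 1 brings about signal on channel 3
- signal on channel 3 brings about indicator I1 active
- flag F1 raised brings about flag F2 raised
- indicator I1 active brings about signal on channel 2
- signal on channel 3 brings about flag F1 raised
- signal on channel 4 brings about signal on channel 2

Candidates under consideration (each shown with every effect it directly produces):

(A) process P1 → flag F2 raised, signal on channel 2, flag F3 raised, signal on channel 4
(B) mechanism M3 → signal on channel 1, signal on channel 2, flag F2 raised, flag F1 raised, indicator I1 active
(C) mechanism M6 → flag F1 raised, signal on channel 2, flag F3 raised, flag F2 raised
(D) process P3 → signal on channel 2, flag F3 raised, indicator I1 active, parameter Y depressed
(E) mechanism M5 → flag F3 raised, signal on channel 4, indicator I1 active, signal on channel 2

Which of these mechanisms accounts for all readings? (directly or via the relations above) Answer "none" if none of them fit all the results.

none

For each candidate, compare predicted effects to what was observed:
(A) process P1 — does not account for indicator I1 active, flag F1 raised
(B) mechanism M3 — signal on channel 2 yes; indicator I1 active yes; flag F3 raised NO; flag F1 raised yes; flag F2 raised yes
(C) mechanism M6 — does not account for indicator I1 active
(D) process P3 — signal on channel 2 yes; indicator I1 active yes; flag F3 raised yes; flag F1 raised NO; flag F2 raised NO
(E) mechanism M5 — does not account for flag F1 raised, flag F2 raised
No candidate is consistent with all observations.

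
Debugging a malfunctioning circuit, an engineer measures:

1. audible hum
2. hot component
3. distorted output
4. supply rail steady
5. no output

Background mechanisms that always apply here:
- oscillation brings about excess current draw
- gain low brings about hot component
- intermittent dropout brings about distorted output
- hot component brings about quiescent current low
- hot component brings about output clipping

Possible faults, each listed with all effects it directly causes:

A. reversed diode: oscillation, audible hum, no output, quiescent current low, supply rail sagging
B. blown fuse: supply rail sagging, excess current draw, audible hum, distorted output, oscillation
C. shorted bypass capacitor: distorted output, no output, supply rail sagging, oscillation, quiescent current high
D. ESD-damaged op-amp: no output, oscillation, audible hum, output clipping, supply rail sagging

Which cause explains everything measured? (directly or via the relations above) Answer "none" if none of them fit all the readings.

none

Per-candidate check:
(A) reversed diode — audible hum yes; hot component NO; distorted output NO; supply rail steady NO; no output yes
(B) blown fuse — audible hum yes; hot component NO; distorted output yes; supply rail steady NO; no output NO
(C) shorted bypass capacitor — fails on audible hum, hot component, supply rail steady (predicts supply rail sagging, not supply rail steady)
(D) ESD-damaged op-amp — fails on hot component, distorted output, supply rail steady (predicts supply rail sagging, not supply rail steady)
No candidate is consistent with all observations.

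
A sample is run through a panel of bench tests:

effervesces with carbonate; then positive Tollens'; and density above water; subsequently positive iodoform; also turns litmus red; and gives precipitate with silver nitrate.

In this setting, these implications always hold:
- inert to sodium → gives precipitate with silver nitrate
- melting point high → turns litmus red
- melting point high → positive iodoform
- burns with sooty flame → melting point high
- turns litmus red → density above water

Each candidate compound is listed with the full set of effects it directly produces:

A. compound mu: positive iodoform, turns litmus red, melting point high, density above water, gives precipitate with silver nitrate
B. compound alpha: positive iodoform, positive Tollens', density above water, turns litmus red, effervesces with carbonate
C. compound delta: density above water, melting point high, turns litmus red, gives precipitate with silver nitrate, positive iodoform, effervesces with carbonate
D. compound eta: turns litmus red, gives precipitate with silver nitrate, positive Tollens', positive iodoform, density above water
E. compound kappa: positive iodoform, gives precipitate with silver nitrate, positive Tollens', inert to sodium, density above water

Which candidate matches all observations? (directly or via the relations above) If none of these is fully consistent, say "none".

For each candidate, compare predicted effects to what was observed:
(A) compound mu — does not account for effervesces with carbonate, positive Tollens'
(B) compound alpha — does not account for gives precipitate with silver nitrate
(C) compound delta — does not account for positive Tollens'
(D) compound eta — effervesces with carbonate NO; positive Tollens' yes; density above water yes; positive iodoform yes; turns litmus red yes; gives precipitate with silver nitrate yes
(E) compound kappa — does not account for effervesces with carbonate, turns litmus red
None of the listed candidates fits everything.

none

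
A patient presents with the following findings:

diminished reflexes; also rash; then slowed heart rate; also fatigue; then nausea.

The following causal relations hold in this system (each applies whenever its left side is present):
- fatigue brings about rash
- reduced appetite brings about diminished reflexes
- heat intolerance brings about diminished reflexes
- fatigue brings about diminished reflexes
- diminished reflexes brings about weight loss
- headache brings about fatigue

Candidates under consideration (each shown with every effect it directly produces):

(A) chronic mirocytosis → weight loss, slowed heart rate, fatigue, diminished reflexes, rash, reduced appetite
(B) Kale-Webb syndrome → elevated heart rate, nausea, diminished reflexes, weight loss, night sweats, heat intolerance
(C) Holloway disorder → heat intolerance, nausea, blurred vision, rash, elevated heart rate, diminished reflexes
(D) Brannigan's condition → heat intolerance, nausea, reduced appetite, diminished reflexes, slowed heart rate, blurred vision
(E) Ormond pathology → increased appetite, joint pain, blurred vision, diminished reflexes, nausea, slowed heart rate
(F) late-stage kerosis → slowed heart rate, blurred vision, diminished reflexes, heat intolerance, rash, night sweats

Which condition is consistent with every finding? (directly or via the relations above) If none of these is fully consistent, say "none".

Checking each candidate against the observations:
(A) chronic mirocytosis — does not account for nausea
(B) Kale-Webb syndrome — diminished reflexes +; rash -; slowed heart rate -; fatigue -; nausea +
(C) Holloway disorder — fails on slowed heart rate, fatigue (predicts elevated heart rate, not slowed heart rate)
(D) Brannigan's condition — does not account for rash, fatigue
(E) Ormond pathology — does not account for rash, fatigue
(F) late-stage kerosis — does not account for fatigue, nausea
No candidate is consistent with all observations.

none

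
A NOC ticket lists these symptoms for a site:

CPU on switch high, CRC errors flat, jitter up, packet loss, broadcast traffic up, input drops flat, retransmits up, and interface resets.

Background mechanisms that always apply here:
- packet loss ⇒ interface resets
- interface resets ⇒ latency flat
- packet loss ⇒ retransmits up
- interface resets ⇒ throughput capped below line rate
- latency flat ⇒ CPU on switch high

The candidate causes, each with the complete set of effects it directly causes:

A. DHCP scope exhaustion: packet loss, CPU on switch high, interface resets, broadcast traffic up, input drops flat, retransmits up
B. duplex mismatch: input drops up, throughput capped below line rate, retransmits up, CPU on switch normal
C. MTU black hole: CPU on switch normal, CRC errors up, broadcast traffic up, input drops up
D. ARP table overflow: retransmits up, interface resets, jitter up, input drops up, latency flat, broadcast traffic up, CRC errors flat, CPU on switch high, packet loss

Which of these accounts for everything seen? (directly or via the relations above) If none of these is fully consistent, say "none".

none

For each candidate, compare predicted effects to what was observed:
(A) DHCP scope exhaustion — does not account for CRC errors flat, jitter up
(B) duplex mismatch — CPU on switch high -; CRC errors flat -; jitter up -; packet loss -; broadcast traffic up -; input drops flat -; retransmits up +; interface resets -
(C) MTU black hole — CPU on switch high -; CRC errors flat -; jitter up -; packet loss -; broadcast traffic up +; input drops flat -; retransmits up -; interface resets -
(D) ARP table overflow — CPU on switch high +; CRC errors flat +; jitter up +; packet loss +; broadcast traffic up +; input drops flat -; retransmits up +; interface resets +
Every candidate fails on at least one observation.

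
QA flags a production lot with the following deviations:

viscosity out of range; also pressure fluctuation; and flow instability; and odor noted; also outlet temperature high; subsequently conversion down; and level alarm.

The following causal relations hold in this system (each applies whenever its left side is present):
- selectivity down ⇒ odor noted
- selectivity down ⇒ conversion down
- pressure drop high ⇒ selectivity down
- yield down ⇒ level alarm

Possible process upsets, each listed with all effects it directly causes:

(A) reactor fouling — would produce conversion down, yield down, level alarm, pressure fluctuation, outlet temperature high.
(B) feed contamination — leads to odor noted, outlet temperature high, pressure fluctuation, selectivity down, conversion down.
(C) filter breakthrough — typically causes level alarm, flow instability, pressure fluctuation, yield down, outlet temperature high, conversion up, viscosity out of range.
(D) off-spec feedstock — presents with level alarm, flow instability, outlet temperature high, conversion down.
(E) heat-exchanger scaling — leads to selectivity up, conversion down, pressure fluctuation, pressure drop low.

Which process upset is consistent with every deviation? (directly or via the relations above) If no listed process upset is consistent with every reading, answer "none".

Per-candidate check:
(A) reactor fouling — viscosity out of range ✗; pressure fluctuation ✓; flow instability ✗; odor noted ✗; outlet temperature high ✓; conversion down ✓; level alarm ✓
(B) feed contamination — viscosity out of range ✗; pressure fluctuation ✓; flow instability ✗; odor noted ✓; outlet temperature high ✓; conversion down ✓; level alarm ✗
(C) filter breakthrough — fails on odor noted, conversion down (predicts conversion up, not conversion down)
(D) off-spec feedstock — viscosity out of range ✗; pressure fluctuation ✗; flow instability ✓; odor noted ✗; outlet temperature high ✓; conversion down ✓; level alarm ✓
(E) heat-exchanger scaling — does not account for viscosity out of range, flow instability, odor noted, outlet temperature high, level alarm
None of the listed candidates fits everything.

none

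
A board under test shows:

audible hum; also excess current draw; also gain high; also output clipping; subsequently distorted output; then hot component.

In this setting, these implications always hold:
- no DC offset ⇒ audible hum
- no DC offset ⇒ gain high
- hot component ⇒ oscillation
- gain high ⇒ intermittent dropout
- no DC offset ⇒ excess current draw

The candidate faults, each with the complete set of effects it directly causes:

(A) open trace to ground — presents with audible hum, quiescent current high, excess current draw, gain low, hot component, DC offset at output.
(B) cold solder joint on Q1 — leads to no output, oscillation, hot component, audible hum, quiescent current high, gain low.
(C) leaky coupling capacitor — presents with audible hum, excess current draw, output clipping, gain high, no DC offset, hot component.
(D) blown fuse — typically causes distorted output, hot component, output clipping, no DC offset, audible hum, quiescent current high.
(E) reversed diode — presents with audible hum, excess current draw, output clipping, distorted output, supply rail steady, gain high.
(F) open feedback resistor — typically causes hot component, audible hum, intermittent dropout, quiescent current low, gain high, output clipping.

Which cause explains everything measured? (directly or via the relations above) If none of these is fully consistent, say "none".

D

Checking each candidate against the observations:
(A) open trace to ground — audible hum +; excess current draw +; gain high -; output clipping -; distorted output -; hot component +
(B) cold solder joint on Q1 — fails on excess current draw, gain high, output clipping, distorted output (predicts gain low, not gain high)
(C) leaky coupling capacitor — audible hum +; excess current draw +; gain high +; output clipping +; distorted output -; hot component +
(D) blown fuse — accounts for every observation (excess current draw by no DC offset → excess current draw)
(E) reversed diode — audible hum +; excess current draw +; gain high +; output clipping +; distorted output +; hot component -
(F) open feedback resistor — does not account for excess current draw, distorted output
(D) alone accounts for all the evidence.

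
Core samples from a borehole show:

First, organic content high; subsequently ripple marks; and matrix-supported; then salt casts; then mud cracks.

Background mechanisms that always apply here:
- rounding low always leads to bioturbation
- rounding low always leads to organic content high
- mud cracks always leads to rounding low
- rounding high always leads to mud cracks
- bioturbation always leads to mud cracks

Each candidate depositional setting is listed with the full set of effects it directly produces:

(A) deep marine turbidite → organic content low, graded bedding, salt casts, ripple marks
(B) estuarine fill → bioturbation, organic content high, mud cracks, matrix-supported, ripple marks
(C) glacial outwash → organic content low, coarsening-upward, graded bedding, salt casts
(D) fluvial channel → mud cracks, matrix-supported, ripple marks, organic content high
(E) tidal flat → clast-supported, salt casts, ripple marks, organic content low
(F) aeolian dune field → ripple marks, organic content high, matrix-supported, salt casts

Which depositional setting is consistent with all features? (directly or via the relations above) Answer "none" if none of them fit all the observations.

none

Testing each hypothesis:
(A) deep marine turbidite — organic content high NO; ripple marks yes; matrix-supported NO; salt casts yes; mud cracks NO
(B) estuarine fill — does not account for salt casts
(C) glacial outwash — fails on organic content high, ripple marks, matrix-supported, mud cracks (predicts organic content low, not organic content high)
(D) fluvial channel — organic content high yes; ripple marks yes; matrix-supported yes; salt casts NO; mud cracks yes
(E) tidal flat — fails on organic content high, matrix-supported, mud cracks (predicts organic content low, not organic content high; predicts clast-supported, not matrix-supported)
(F) aeolian dune field — does not account for mud cracks
None of the listed candidates fits everything.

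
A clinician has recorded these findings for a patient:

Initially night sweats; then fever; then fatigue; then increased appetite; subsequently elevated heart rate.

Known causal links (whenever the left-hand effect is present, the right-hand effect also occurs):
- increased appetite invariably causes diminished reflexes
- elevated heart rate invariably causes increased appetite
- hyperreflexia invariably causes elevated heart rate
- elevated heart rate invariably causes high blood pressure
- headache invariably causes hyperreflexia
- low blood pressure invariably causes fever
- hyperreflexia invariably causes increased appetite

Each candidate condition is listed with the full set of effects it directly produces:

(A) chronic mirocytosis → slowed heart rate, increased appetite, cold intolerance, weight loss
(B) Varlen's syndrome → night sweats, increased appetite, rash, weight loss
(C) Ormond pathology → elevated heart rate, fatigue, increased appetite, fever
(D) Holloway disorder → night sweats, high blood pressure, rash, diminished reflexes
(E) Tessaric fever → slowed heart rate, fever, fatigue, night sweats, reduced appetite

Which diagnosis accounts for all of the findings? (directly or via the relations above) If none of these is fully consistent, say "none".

none

For each candidate, compare predicted effects to what was observed:
(A) chronic mirocytosis — night sweats miss; fever miss; fatigue miss; increased appetite match; elevated heart rate miss
(B) Varlen's syndrome — does not account for fever, fatigue, elevated heart rate
(C) Ormond pathology — night sweats miss; fever match; fatigue match; increased appetite match; elevated heart rate match
(D) Holloway disorder — night sweats match; fever miss; fatigue miss; increased appetite miss; elevated heart rate miss
(E) Tessaric fever — fails on increased appetite, elevated heart rate (predicts reduced appetite, not increased appetite; predicts slowed heart rate, not elevated heart rate)
Every candidate fails on at least one observation.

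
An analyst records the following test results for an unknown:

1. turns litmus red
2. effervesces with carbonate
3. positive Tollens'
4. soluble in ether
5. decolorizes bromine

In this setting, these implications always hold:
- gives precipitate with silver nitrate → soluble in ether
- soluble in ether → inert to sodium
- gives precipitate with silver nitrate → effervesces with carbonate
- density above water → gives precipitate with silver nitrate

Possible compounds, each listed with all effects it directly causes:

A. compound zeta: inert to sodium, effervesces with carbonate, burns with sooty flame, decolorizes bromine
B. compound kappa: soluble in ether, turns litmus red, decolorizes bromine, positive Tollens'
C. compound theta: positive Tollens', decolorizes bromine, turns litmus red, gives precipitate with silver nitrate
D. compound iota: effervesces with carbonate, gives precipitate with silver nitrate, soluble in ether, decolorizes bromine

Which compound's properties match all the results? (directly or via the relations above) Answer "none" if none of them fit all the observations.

Per-candidate check:
(A) compound zeta — does not account for turns litmus red, positive Tollens', soluble in ether
(B) compound kappa — does not account for effervesces with carbonate
(C) compound theta — accounts for every observation (effervesces with carbonate through gives precipitate with silver nitrate → effervesces with carbonate)
(D) compound iota — does not account for turns litmus red, positive Tollens'
(C) is the only candidate with no mismatches.

C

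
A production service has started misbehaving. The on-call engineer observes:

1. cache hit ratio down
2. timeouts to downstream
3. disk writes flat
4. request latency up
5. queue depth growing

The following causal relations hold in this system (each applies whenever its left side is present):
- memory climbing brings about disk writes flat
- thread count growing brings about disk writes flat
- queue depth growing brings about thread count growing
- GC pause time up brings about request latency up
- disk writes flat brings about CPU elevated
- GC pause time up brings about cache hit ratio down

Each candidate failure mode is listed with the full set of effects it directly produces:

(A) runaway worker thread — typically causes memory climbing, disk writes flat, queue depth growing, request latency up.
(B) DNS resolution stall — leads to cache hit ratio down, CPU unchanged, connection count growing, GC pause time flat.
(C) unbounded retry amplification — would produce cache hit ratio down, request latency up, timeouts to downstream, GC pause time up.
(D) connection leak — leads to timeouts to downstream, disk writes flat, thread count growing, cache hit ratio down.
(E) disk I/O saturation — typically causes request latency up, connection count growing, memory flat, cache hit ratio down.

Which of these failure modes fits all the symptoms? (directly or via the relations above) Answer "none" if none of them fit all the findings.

For each candidate, compare predicted effects to what was observed:
(A) runaway worker thread — cache hit ratio down miss; timeouts to downstream miss; disk writes flat match; request latency up match; queue depth growing match
(B) DNS resolution stall — does not account for timeouts to downstream, disk writes flat, request latency up, queue depth growing
(C) unbounded retry amplification — does not account for disk writes flat, queue depth growing
(D) connection leak — cache hit ratio down match; timeouts to downstream match; disk writes flat match; request latency up miss; queue depth growing miss
(E) disk I/O saturation — does not account for timeouts to downstream, disk writes flat, queue depth growing
Every candidate fails on at least one observation.

none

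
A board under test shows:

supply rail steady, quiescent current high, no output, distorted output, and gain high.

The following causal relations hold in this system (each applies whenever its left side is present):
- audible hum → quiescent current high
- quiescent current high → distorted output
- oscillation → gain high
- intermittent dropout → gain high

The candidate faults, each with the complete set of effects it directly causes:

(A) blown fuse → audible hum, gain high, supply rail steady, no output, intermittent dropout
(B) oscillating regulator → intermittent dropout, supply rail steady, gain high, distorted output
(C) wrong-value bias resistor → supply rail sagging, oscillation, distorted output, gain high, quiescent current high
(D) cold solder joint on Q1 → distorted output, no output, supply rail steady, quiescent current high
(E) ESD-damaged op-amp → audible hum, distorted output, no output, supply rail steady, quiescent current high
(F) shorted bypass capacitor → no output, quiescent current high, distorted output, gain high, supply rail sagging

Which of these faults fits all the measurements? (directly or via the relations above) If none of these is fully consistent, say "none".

For each candidate, compare predicted effects to what was observed:
(A) blown fuse — accounts for every observation (quiescent current high by audible hum → quiescent current high)
(B) oscillating regulator — supply rail steady yes; quiescent current high NO; no output NO; distorted output yes; gain high yes
(C) wrong-value bias resistor — supply rail steady NO; quiescent current high yes; no output NO; distorted output yes; gain high yes
(D) cold solder joint on Q1 — does not account for gain high
(E) ESD-damaged op-amp — supply rail steady yes; quiescent current high yes; no output yes; distorted output yes; gain high NO
(F) shorted bypass capacitor — supply rail steady NO; quiescent current high yes; no output yes; distorted output yes; gain high yes
(A) is the only candidate with no mismatches.

A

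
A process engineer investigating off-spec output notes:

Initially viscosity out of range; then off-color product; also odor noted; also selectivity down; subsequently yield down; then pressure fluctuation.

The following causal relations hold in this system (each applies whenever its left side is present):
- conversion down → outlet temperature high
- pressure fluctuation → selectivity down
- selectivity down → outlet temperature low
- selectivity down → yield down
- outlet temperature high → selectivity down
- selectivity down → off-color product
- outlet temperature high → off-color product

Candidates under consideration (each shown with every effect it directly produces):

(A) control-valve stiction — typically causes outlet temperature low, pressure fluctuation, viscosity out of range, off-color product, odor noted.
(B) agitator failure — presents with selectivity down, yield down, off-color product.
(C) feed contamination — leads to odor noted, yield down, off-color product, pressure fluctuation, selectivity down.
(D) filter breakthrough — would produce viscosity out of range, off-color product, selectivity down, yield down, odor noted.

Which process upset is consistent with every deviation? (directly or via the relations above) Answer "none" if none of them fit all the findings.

For each candidate, compare predicted effects to what was observed:
(A) control-valve stiction — viscosity out of range ✓; off-color product ✓; odor noted ✓; selectivity down ✓ (through pressure fluctuation → selectivity down); yield down ✓ (through pressure fluctuation → selectivity down → yield down); pressure fluctuation ✓
(B) agitator failure — viscosity out of range ✗; off-color product ✓; odor noted ✗; selectivity down ✓; yield down ✓; pressure fluctuation ✗
(C) feed contamination — does not account for viscosity out of range
(D) filter breakthrough — does not account for pressure fluctuation
(A) alone accounts for all the evidence.

A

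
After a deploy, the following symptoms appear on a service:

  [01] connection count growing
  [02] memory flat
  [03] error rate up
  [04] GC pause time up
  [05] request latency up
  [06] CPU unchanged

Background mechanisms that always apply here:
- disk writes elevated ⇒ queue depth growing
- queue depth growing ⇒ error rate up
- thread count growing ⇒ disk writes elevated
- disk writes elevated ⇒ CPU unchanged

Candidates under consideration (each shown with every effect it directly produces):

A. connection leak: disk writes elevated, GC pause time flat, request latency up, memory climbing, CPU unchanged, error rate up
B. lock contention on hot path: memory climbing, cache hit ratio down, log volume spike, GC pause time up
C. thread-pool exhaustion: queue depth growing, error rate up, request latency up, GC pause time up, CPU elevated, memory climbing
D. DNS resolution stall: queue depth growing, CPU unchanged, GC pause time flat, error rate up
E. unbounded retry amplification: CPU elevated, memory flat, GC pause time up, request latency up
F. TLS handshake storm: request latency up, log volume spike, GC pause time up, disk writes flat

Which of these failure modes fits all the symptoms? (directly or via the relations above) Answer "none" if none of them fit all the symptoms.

Checking each candidate against the observations:
(A) connection leak — connection count growing ✗; memory flat ✗; error rate up ✓; GC pause time up ✗; request latency up ✓; CPU unchanged ✓
(B) lock contention on hot path — connection count growing ✗; memory flat ✗; error rate up ✗; GC pause time up ✓; request latency up ✗; CPU unchanged ✗
(C) thread-pool exhaustion — fails on connection count growing, memory flat, CPU unchanged (predicts memory climbing, not memory flat; predicts CPU elevated, not CPU unchanged)
(D) DNS resolution stall — fails on connection count growing, memory flat, GC pause time up, request latency up (predicts GC pause time flat, not GC pause time up)
(E) unbounded retry amplification — connection count growing ✗; memory flat ✓; error rate up ✗; GC pause time up ✓; request latency up ✓; CPU unchanged ✗
(F) TLS handshake storm — connection count growing ✗; memory flat ✗; error rate up ✗; GC pause time up ✓; request latency up ✓; CPU unchanged ✗
None of the listed candidates fits everything.

none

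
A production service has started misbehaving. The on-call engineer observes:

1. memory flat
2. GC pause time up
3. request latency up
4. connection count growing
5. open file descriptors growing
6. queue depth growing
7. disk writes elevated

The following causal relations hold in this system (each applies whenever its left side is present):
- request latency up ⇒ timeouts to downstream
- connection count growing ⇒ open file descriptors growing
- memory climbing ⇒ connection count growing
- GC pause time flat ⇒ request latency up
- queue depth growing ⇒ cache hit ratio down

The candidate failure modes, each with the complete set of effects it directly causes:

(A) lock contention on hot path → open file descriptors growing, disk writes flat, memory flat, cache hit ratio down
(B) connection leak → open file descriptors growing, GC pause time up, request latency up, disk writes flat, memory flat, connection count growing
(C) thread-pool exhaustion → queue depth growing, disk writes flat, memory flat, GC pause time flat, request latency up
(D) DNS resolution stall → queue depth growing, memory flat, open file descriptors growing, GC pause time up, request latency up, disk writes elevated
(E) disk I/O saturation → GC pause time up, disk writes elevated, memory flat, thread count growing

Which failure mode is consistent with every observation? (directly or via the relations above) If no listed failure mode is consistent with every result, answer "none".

For each candidate, compare predicted effects to what was observed:
(A) lock contention on hot path — memory flat ✓; GC pause time up ✗; request latency up ✗; connection count growing ✗; open file descriptors growing ✓; queue depth growing ✗; disk writes elevated ✗
(B) connection leak — fails on queue depth growing, disk writes elevated (predicts disk writes flat, not disk writes elevated)
(C) thread-pool exhaustion — memory flat ✓; GC pause time up ✗; request latency up ✓; connection count growing ✗; open file descriptors growing ✗; queue depth growing ✓; disk writes elevated ✗
(D) DNS resolution stall — memory flat ✓; GC pause time up ✓; request latency up ✓; connection count growing ✗; open file descriptors growing ✓; queue depth growing ✓; disk writes elevated ✓
(E) disk I/O saturation — memory flat ✓; GC pause time up ✓; request latency up ✗; connection count growing ✗; open file descriptors growing ✗; queue depth growing ✗; disk writes elevated ✓
No candidate is consistent with all observations.

none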